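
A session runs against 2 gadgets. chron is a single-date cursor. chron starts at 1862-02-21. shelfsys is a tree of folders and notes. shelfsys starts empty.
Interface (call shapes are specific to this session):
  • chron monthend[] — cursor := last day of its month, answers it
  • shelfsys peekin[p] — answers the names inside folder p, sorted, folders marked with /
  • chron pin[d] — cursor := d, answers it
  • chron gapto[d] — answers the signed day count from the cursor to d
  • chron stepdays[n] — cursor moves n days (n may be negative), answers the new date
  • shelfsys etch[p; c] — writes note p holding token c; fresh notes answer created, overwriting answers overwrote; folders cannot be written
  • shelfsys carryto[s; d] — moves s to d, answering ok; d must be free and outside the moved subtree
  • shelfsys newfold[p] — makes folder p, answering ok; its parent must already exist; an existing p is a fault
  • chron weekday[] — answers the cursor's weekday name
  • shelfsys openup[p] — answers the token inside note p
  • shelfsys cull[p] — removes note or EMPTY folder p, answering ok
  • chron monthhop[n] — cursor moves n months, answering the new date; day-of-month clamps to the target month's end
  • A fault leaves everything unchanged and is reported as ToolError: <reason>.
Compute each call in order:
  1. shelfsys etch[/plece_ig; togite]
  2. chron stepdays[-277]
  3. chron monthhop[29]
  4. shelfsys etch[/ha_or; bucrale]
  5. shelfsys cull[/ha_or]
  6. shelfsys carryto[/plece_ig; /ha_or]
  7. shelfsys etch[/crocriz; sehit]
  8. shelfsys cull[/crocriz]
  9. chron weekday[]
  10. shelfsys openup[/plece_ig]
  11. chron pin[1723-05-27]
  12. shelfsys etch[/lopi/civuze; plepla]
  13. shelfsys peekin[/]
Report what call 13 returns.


Answer: [ha_or]

Derivation:
→ shelfsys etch(p→/plece_ig, c→togite)
← created
→ chron stepdays(n→-277)
← 1861-05-20
→ chron monthhop(n→29)
← 1863-10-20
→ shelfsys etch(p→/ha_or, c→bucrale)
← created
→ shelfsys cull(p→/ha_or)
← ok
→ shelfsys carryto(s→/plece_ig, d→/ha_or)
← ok
→ shelfsys etch(p→/crocriz, c→sehit)
← created
→ shelfsys cull(p→/crocriz)
← ok
→ chron weekday()
← Tuesday
→ shelfsys openup(p→/plece_ig)
← ToolError: not found
→ chron pin(d→1723-05-27)
← 1723-05-27
→ shelfsys etch(p→/lopi/civuze, c→plepla)
← ToolError: no parent
→ shelfsys peekin(p→/)
← [ha_or]


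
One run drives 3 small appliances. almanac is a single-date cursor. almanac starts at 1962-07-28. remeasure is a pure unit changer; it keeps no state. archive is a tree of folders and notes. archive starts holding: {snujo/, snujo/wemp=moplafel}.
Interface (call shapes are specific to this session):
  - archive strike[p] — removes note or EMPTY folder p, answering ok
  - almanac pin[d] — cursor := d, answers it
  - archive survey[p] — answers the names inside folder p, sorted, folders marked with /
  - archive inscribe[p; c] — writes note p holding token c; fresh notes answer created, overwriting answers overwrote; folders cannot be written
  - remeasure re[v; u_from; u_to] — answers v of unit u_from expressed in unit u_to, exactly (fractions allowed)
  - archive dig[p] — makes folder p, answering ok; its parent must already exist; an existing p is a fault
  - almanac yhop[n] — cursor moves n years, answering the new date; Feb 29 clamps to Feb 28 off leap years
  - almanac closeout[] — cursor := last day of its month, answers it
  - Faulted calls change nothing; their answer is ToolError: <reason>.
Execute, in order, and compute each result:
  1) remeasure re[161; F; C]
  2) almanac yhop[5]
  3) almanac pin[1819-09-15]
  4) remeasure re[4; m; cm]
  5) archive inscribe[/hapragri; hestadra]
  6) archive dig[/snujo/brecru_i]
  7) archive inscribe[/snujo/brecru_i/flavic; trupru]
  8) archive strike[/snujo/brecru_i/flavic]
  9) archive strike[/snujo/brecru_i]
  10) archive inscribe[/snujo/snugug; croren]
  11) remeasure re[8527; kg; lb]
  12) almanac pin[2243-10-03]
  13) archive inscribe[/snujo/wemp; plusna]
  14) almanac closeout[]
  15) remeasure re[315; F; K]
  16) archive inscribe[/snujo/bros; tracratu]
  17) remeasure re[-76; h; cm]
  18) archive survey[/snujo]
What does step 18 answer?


Step: remeasure re[v=161; u_from=F; u_to=C]
Result: 215/3
Step: almanac yhop[n=5]
Result: 1967-07-28
Step: almanac pin[d=1819-09-15]
Result: 1819-09-15
Step: remeasure re[v=4; u_from=m; u_to=cm]
Result: 400
Step: archive inscribe[p=/hapragri; c=hestadra]
Result: created
Step: archive dig[p=/snujo/brecru_i]
Result: ok
Step: archive inscribe[p=/snujo/brecru_i/flavic; c=trupru]
Result: created
Step: archive strike[p=/snujo/brecru_i/flavic]
Result: ok
Step: archive strike[p=/snujo/brecru_i]
Result: ok
Step: archive inscribe[p=/snujo/snugug; c=croren]
Result: created
Step: remeasure re[v=8527; u_from=kg; u_to=lb]
Result: 852700000000/45359237
Step: almanac pin[d=2243-10-03]
Result: 2243-10-03
Step: archive inscribe[p=/snujo/wemp; c=plusna]
Result: overwrote
Step: almanac closeout[]
Result: 2243-10-31
Step: remeasure re[v=315; u_from=F; u_to=K]
Result: 77467/180
Step: archive inscribe[p=/snujo/bros; c=tracratu]
Result: created
Step: remeasure re[v=-76; u_from=h; u_to=cm]
Result: ToolError: incompatible units
Step: archive survey[p=/snujo]
Result: [bros, snugug, wemp]

Answer: [bros, snugug, wemp]


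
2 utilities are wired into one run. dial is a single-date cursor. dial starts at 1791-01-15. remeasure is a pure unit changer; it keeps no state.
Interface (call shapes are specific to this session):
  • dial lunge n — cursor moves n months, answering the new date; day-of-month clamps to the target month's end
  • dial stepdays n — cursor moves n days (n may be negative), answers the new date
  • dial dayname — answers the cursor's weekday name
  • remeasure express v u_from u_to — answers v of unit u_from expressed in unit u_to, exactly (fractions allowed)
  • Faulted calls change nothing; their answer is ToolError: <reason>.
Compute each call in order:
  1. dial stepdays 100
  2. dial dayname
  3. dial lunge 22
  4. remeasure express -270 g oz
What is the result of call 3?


Answer: 1793-02-25

Derivation:
Now I run dial stepdays on n→100: 1791-04-25.
I call dial dayname, → Monday.
Invoking dial lunge on n→22, — result: 1793-02-25.
I try remeasure express on v→-270, u_from→g, u_to→oz, — result: -432000000/45359237.


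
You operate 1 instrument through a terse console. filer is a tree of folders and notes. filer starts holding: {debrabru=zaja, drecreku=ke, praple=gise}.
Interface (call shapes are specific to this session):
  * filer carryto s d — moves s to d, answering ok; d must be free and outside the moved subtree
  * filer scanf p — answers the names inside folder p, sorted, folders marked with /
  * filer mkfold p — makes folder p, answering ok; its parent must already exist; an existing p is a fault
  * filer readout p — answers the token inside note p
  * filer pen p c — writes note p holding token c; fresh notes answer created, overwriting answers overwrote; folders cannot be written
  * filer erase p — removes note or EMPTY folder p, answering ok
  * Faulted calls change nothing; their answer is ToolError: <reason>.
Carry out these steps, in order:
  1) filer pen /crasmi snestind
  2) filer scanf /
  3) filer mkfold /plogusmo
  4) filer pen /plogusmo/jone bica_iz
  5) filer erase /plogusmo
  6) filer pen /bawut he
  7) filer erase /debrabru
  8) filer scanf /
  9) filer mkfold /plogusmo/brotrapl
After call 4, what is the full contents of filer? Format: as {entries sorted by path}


Answer: {crasmi=snestind, debrabru=zaja, drecreku=ke, plogusmo/, plogusmo/jone=bica_iz, praple=gise}

Derivation:
Step: filer pen[/crasmi; snestind]
Result: created
Step: filer scanf[/]
Result: [crasmi, debrabru, drecreku, praple]
Step: filer mkfold[/plogusmo]
Result: ok
Step: filer pen[/plogusmo/jone; bica_iz]
Result: created
Step: filer erase[/plogusmo]
Result: ToolError: not empty
Step: filer pen[/bawut; he]
Result: created
Step: filer erase[/debrabru]
Result: ok
Step: filer scanf[/]
Result: [bawut, crasmi, drecreku, plogusmo/, praple]
Step: filer mkfold[/plogusmo/brotrapl]
Result: ok


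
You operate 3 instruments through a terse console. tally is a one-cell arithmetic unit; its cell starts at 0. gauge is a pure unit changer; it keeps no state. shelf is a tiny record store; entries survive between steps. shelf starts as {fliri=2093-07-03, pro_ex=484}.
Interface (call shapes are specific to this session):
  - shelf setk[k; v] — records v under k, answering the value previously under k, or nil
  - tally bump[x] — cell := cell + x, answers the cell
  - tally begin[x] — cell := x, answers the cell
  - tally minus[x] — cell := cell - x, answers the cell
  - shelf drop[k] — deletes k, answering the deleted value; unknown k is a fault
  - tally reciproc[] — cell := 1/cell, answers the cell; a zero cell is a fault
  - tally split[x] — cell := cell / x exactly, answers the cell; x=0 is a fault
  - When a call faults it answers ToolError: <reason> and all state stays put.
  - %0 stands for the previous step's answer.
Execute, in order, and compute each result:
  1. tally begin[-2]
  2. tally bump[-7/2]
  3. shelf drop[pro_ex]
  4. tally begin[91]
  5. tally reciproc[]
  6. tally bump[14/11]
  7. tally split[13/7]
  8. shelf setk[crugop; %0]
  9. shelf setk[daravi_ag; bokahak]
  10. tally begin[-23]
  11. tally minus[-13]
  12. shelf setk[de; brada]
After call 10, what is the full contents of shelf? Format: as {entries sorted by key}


-- 1. tally begin(x→-2) : -2
-- 2. tally bump(x→-7/2) : -11/2
-- 3. shelf drop(k→pro_ex) : 484
-- 4. tally begin(x→91) : 91
-- 5. tally reciproc() : 1/91
-- 6. tally bump(x→14/11) : 1285/1001
-- 7. tally split(x→13/7) : 1285/1859
-- 8. shelf setk(k→crugop, v→%0) : nil
-- 9. shelf setk(k→daravi_ag, v→bokahak) : nil
-- 10. tally begin(x→-23) : -23
-- 11. tally minus(x→-13) : -10
-- 12. shelf setk(k→de, v→brada) : nil

Answer: {crugop=1285/1859, daravi_ag=bokahak, fliri=2093-07-03}


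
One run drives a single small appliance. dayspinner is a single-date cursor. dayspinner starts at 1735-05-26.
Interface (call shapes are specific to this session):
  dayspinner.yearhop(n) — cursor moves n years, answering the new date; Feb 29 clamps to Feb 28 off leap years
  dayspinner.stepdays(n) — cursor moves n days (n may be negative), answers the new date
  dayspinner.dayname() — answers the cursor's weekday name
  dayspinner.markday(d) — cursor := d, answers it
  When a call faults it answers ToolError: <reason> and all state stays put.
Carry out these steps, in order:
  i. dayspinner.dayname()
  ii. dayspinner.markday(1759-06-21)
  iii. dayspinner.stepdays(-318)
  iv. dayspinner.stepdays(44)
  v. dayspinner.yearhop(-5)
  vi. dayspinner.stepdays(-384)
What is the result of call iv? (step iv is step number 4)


>> dayname()
<< Thursday
>> markday(1759-06-21)
<< 1759-06-21
>> stepdays(-318)
<< 1758-08-07
>> stepdays(44)
<< 1758-09-20
>> yearhop(-5)
<< 1753-09-20
>> stepdays(-384)
<< 1752-09-01

Answer: 1758-09-20


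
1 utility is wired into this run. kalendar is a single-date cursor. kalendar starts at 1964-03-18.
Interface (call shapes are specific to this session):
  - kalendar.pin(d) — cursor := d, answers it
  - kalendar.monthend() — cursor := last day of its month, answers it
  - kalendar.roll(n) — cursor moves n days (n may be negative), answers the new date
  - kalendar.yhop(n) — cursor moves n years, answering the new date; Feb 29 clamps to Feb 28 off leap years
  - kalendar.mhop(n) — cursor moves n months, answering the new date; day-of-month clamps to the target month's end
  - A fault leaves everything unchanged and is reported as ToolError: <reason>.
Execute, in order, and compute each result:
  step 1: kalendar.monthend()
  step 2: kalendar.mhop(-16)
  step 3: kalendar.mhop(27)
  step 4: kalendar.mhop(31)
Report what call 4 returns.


>> monthend()
<< 1964-03-31
>> mhop(n: -16)
<< 1962-11-30
>> mhop(n: 27)
<< 1965-02-28
>> mhop(n: 31)
<< 1967-09-28

Answer: 1967-09-28


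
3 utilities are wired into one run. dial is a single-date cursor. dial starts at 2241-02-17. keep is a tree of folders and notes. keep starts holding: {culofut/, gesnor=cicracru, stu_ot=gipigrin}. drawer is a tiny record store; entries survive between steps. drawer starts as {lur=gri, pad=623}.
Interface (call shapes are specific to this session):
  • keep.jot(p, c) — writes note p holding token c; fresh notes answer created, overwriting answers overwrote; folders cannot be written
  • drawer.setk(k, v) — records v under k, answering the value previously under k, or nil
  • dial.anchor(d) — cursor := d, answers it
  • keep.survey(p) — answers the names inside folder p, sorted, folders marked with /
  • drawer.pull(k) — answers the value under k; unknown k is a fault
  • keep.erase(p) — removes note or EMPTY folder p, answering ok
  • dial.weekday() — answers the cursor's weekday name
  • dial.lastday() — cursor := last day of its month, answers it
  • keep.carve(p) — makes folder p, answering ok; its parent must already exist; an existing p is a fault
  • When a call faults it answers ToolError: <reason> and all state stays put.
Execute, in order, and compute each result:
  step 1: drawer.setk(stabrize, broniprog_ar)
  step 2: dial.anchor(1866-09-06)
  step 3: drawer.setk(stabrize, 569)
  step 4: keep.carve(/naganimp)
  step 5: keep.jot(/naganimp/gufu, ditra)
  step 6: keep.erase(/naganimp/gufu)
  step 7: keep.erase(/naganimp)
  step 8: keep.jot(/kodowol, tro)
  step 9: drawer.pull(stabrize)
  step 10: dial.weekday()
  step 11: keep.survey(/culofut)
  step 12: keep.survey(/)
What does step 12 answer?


! setk(k→stabrize, v→broniprog_ar) ~> nil
! anchor(d→1866-09-06) ~> 1866-09-06
! setk(k→stabrize, v→569) ~> broniprog_ar
! carve(p→/naganimp) ~> ok
! jot(p→/naganimp/gufu, c→ditra) ~> created
! erase(p→/naganimp/gufu) ~> ok
! erase(p→/naganimp) ~> ok
! jot(p→/kodowol, c→tro) ~> created
! pull(k→stabrize) ~> 569
! weekday() ~> Thursday
! survey(p→/culofut) ~> []
! survey(p→/) ~> [culofut/, gesnor, kodowol, stu_ot]

Answer: [culofut/, gesnor, kodowol, stu_ot]


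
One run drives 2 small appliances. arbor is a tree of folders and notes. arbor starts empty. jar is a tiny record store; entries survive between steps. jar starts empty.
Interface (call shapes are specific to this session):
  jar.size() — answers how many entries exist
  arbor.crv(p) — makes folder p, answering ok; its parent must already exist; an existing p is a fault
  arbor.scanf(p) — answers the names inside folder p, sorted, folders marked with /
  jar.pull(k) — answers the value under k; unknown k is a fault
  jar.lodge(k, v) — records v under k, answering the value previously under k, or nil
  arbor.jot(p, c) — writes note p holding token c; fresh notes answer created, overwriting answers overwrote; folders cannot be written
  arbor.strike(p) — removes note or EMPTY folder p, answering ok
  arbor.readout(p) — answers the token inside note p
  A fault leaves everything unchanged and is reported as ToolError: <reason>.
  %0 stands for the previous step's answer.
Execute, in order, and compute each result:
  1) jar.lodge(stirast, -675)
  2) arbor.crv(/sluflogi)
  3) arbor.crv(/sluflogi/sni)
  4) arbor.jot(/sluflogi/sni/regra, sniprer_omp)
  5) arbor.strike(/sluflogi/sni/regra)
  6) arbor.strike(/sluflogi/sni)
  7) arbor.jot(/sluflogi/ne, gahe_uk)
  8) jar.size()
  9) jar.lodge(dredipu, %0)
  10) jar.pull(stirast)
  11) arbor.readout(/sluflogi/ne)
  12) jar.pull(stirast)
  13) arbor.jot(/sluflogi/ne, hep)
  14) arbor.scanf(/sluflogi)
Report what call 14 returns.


Answer: [ne]

Derivation:
% lodge stirast -675
= nil
% crv /sluflogi
= ok
% crv /sluflogi/sni
= ok
% jot /sluflogi/sni/regra sniprer_omp
= created
% strike /sluflogi/sni/regra
= ok
% strike /sluflogi/sni
= ok
% jot /sluflogi/ne gahe_uk
= created
% size
= 1
% lodge dredipu %0
= nil
% pull stirast
= -675
% readout /sluflogi/ne
= gahe_uk
% pull stirast
= -675
% jot /sluflogi/ne hep
= overwrote
% scanf /sluflogi
= [ne]


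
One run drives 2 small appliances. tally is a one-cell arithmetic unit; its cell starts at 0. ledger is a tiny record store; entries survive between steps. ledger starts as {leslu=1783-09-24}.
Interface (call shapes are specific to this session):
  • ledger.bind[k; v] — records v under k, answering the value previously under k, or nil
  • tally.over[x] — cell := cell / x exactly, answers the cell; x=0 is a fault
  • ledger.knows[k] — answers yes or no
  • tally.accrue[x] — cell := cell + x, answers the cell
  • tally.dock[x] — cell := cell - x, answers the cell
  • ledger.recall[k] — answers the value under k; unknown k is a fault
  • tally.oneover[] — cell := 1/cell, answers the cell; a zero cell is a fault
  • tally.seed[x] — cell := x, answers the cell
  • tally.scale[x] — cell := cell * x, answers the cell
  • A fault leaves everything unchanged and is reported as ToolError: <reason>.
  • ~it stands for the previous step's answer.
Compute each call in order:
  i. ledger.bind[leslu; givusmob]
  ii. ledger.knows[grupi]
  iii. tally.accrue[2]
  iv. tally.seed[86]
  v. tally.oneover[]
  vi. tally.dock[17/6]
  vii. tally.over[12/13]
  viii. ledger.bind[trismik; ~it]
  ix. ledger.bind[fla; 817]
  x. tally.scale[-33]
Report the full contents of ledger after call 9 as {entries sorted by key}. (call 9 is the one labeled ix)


I call ledger.bind with k='leslu', v='givusmob', which returns 1783-09-24.
Invoking ledger.knows with k='grupi', and see no.
I use tally.accrue with x='2', — result: 2.
Now I run tally.seed with x='86', and observe 86.
I use tally.oneover, — result: 1/86.
Next I call tally.dock with x='17/6', yielding -364/129.
Invoking tally.over with x='12/13', and observe -1183/387.
Now I run ledger.bind with k='trismik', v='~it', yielding nil.
Then ledger.bind with k='fla', v='817', and observe nil.
Then tally.scale with x='-33', and see 13013/129.

Answer: {fla=817, leslu=givusmob, trismik=-1183/387}


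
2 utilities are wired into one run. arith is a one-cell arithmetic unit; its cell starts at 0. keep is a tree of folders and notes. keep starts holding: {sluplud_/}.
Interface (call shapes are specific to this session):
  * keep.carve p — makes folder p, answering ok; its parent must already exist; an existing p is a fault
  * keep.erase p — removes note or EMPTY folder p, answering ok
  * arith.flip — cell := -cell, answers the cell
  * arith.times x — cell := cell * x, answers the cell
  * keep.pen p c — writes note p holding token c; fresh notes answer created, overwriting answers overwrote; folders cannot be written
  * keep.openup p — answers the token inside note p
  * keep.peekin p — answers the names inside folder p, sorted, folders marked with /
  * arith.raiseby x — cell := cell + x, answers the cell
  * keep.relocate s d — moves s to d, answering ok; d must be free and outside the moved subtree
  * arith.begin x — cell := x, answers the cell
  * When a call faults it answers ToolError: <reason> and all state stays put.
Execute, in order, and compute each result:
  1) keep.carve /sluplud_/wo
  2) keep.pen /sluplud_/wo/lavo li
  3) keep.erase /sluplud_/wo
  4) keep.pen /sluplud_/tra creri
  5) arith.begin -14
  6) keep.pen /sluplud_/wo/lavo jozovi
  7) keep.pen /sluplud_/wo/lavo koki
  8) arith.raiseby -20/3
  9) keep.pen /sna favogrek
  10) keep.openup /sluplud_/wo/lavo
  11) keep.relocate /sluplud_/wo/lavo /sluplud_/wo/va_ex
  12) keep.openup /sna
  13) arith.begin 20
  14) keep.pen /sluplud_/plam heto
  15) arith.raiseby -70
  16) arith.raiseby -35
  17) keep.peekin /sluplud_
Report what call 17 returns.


Answer: [plam, tra, wo/]

Derivation:
I try keep.carve with p=/sluplud_/wo, — result: ok.
Calling keep.pen with p=/sluplud_/wo/lavo, c=li, and see created.
Now I run keep.erase with p=/sluplud_/wo: ToolError: not empty.
I use keep.pen with p=/sluplud_/tra, c=creri, and see created.
Now I run arith.begin with x=-14, and see -14.
I run keep.pen with p=/sluplud_/wo/lavo, c=jozovi, and see overwrote.
I try keep.pen with p=/sluplud_/wo/lavo, c=koki: overwrote.
Then arith.raiseby with x=-20/3, and get -62/3.
Using keep.pen with p=/sna, c=favogrek, — result: created.
Calling keep.openup with p=/sluplud_/wo/lavo, yielding koki.
Using keep.relocate with s=/sluplud_/wo/lavo, d=/sluplud_/wo/va_ex, and see ok.
Invoking keep.openup with p=/sna, which returns favogrek.
Using arith.begin with x=20: 20.
I call keep.pen with p=/sluplud_/plam, c=heto, which returns created.
Next I call arith.raiseby with x=-70: -50.
Next I call arith.raiseby with x=-35, which returns -85.
I use keep.peekin with p=/sluplud_, — result: [plam, tra, wo/].


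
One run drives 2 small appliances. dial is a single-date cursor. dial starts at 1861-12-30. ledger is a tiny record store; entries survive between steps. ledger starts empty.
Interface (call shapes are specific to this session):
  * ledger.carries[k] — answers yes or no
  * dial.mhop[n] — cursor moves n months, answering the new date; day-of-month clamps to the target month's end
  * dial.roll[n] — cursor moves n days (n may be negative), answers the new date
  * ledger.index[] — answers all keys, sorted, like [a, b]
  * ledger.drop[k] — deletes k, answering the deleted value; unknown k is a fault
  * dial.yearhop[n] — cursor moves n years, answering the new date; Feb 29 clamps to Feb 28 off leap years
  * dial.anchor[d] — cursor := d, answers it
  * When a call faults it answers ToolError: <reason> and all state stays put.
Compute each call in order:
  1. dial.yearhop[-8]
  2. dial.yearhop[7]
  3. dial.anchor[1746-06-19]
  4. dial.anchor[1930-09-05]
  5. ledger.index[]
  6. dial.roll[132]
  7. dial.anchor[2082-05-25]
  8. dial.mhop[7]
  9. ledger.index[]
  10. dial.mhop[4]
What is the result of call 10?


Answer: 2083-04-25

Derivation:
-- 1. dial.yearhop(n→-8) : 1853-12-30
-- 2. dial.yearhop(n→7) : 1860-12-30
-- 3. dial.anchor(d→1746-06-19) : 1746-06-19
-- 4. dial.anchor(d→1930-09-05) : 1930-09-05
-- 5. ledger.index() : []
-- 6. dial.roll(n→132) : 1931-01-15
-- 7. dial.anchor(d→2082-05-25) : 2082-05-25
-- 8. dial.mhop(n→7) : 2082-12-25
-- 9. ledger.index() : []
-- 10. dial.mhop(n→4) : 2083-04-25


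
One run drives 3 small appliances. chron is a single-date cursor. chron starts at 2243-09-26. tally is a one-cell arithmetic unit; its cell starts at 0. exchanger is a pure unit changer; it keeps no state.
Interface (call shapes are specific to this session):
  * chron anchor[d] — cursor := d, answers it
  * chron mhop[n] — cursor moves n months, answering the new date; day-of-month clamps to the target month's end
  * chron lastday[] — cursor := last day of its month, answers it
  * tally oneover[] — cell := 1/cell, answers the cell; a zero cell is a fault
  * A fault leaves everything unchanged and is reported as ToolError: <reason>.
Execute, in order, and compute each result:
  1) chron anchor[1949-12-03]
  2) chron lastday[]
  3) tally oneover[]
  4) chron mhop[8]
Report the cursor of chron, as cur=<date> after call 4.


I invoke chron anchor with d='1949-12-03', → 1949-12-03.
I call chron lastday(), and see 1949-12-31.
Then tally oneover(), giving ToolError: reciprocal of zero.
Invoking chron mhop with n='8', → 1950-08-31.

Answer: cur=1950-08-31


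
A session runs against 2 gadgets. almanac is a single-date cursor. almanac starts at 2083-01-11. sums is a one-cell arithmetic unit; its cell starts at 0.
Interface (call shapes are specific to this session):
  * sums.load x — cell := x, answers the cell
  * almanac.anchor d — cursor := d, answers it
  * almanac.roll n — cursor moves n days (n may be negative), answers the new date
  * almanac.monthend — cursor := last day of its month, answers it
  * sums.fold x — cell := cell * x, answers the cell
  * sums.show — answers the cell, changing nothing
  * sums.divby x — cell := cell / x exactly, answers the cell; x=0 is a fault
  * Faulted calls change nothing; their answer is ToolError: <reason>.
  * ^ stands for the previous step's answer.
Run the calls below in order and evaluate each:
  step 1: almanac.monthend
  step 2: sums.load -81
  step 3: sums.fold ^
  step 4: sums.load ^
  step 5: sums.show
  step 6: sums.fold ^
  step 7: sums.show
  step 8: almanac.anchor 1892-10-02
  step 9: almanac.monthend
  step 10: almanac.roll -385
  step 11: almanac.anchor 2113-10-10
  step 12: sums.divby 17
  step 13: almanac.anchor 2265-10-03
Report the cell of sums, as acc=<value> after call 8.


Answer: acc=43046721

Derivation:
Using monthend(), — result: 2083-01-31.
I try load(x=-81), which returns -81.
I run fold(x=^), and observe 6561.
I use load(x=^), and get 6561.
Then show, yielding 6561.
Calling fold(x=^), and get 43046721.
Using show(), which returns 43046721.
Now I run anchor(d=1892-10-02), giving 1892-10-02.
Calling monthend, giving 1892-10-31.
Calling roll(n=-385), and see 1891-10-12.
Using anchor(d=2113-10-10): 2113-10-10.
Next I call divby(x=17), giving 43046721/17.
Using anchor(d=2265-10-03), and see 2265-10-03.


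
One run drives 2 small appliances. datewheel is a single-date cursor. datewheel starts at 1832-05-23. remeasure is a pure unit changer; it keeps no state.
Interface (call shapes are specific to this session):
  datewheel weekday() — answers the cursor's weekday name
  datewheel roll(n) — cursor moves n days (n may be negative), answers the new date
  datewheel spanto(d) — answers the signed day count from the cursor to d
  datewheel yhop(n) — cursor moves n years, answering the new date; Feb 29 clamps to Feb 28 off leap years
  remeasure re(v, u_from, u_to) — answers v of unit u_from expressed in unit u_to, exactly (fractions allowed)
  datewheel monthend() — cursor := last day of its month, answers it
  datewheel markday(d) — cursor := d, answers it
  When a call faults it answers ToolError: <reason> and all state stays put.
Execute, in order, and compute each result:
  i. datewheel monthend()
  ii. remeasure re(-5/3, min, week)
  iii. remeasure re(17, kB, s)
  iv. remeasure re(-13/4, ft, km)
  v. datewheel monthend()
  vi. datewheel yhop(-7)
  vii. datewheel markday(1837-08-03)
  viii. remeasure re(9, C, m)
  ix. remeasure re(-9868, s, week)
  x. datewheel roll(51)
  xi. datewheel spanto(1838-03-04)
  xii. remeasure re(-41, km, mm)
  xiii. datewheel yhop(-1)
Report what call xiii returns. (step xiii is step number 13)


Act: datewheel monthend[]
Obs: 1832-05-31
Act: remeasure re[-5/3; min; week]
Obs: -1/6048
Act: remeasure re[17; kB; s]
Obs: ToolError: incompatible units
Act: remeasure re[-13/4; ft; km]
Obs: -4953/5000000
Act: datewheel monthend[]
Obs: 1832-05-31
Act: datewheel yhop[-7]
Obs: 1825-05-31
Act: datewheel markday[1837-08-03]
Obs: 1837-08-03
Act: remeasure re[9; C; m]
Obs: ToolError: incompatible units
Act: remeasure re[-9868; s; week]
Obs: -2467/151200
Act: datewheel roll[51]
Obs: 1837-09-23
Act: datewheel spanto[1838-03-04]
Obs: 162
Act: remeasure re[-41; km; mm]
Obs: -41000000
Act: datewheel yhop[-1]
Obs: 1836-09-23

Answer: 1836-09-23


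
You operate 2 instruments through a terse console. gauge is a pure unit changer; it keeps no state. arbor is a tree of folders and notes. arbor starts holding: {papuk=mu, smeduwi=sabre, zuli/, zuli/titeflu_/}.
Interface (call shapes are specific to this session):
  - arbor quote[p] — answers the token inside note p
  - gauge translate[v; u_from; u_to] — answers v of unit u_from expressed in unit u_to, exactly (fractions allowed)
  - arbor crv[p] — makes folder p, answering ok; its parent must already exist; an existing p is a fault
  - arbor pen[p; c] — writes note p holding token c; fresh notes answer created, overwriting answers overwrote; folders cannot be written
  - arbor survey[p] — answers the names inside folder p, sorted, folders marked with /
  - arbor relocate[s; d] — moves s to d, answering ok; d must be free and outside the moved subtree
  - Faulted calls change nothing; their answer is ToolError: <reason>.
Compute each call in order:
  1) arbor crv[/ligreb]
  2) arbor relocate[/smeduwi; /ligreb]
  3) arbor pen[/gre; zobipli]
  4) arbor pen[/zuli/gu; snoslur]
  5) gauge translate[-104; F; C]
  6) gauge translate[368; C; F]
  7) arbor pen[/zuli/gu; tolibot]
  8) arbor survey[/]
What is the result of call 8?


> arbor crv p='/ligreb'
:: ok
> arbor relocate s='/smeduwi' d='/ligreb'
:: ToolError: exists
> arbor pen p='/gre' c='zobipli'
:: created
> arbor pen p='/zuli/gu' c='snoslur'
:: created
> gauge translate v='-104' u_from='F' u_to='C'
:: -680/9
> gauge translate v='368' u_from='C' u_to='F'
:: 3472/5
> arbor pen p='/zuli/gu' c='tolibot'
:: overwrote
> arbor survey p='/'
:: [gre, ligreb/, papuk, smeduwi, zuli/]

Answer: [gre, ligreb/, papuk, smeduwi, zuli/]


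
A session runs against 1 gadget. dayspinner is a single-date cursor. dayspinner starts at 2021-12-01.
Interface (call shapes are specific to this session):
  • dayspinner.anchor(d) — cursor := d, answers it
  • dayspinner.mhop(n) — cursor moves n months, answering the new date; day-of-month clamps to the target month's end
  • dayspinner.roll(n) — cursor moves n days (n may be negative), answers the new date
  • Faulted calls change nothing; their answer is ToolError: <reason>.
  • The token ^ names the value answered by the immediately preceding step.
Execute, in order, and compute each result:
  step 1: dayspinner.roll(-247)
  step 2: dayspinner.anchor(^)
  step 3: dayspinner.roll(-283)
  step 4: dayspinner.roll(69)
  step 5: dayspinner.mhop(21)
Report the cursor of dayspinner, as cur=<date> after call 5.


Answer: cur=2022-05-27

Derivation:
~$ dayspinner.roll -247
[out] 2021-03-29
~$ dayspinner.anchor ^
[out] 2021-03-29
~$ dayspinner.roll -283
[out] 2020-06-19
~$ dayspinner.roll 69
[out] 2020-08-27
~$ dayspinner.mhop 21
[out] 2022-05-27


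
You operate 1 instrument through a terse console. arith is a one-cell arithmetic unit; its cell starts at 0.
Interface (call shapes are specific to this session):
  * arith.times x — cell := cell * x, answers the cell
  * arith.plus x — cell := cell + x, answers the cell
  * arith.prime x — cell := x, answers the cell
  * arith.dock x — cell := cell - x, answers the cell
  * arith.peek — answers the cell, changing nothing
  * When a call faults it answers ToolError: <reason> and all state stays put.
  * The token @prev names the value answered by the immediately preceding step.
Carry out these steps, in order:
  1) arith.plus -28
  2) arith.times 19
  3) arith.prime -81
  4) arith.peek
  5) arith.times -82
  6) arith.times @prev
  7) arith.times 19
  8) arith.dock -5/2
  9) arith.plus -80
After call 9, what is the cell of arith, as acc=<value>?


CALL plus[x='-28']
RET  -28
CALL times[x='19']
RET  -532
CALL prime[x='-81']
RET  -81
CALL peek[]
RET  -81
CALL times[x='-82']
RET  6642
CALL times[x='@prev']
RET  44116164
CALL times[x='19']
RET  838207116
CALL dock[x='-5/2']
RET  1676414237/2
CALL plus[x='-80']
RET  1676414077/2

Answer: acc=1676414077/2


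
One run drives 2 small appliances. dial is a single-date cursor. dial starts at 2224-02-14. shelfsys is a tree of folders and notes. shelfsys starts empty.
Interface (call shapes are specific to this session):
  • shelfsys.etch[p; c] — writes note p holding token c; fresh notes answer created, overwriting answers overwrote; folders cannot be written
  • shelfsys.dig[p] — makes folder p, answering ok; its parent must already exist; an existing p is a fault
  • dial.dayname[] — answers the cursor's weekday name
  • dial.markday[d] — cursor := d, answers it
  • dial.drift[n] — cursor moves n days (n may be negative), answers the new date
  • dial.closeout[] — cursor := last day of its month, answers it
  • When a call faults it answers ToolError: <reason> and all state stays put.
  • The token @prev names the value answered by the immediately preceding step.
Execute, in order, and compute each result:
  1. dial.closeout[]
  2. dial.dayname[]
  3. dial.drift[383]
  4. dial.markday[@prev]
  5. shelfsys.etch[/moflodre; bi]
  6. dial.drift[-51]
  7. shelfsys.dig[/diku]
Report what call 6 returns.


Answer: 2225-01-26

Derivation:
% dial.closeout
[out] 2224-02-29
% dial.dayname
[out] Sunday
% dial.drift n: 383
[out] 2225-03-18
% dial.markday d: @prev
[out] 2225-03-18
% shelfsys.etch p: /moflodre c: bi
[out] created
% dial.drift n: -51
[out] 2225-01-26
% shelfsys.dig p: /diku
[out] ok


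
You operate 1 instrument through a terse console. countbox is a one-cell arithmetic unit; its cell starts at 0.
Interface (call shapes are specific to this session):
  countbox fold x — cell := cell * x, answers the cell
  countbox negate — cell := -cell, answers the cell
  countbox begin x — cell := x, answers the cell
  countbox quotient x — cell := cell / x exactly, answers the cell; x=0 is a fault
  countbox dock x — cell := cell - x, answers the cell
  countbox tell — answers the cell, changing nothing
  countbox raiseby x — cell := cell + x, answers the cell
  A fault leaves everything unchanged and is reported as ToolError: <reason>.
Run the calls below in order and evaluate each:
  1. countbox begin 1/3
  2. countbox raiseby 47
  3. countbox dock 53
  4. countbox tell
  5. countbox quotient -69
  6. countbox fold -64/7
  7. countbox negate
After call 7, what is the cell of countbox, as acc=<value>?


Answer: acc=1088/1449

Derivation:
>> countbox begin(x→1/3)
<< 1/3
>> countbox raiseby(x→47)
<< 142/3
>> countbox dock(x→53)
<< -17/3
>> countbox tell()
<< -17/3
>> countbox quotient(x→-69)
<< 17/207
>> countbox fold(x→-64/7)
<< -1088/1449
>> countbox negate()
<< 1088/1449


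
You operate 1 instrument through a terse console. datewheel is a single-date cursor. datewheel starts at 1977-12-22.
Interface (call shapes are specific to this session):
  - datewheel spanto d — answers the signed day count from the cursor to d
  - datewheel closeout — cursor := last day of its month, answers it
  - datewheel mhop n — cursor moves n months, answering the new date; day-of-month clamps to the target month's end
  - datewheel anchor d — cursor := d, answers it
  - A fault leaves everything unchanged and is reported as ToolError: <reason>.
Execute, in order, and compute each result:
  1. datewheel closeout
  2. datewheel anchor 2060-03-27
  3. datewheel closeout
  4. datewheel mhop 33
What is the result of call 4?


$ datewheel closeout
[out] 1977-12-31
$ datewheel anchor d→2060-03-27
[out] 2060-03-27
$ datewheel closeout
[out] 2060-03-31
$ datewheel mhop n→33
[out] 2062-12-31

Answer: 2062-12-31


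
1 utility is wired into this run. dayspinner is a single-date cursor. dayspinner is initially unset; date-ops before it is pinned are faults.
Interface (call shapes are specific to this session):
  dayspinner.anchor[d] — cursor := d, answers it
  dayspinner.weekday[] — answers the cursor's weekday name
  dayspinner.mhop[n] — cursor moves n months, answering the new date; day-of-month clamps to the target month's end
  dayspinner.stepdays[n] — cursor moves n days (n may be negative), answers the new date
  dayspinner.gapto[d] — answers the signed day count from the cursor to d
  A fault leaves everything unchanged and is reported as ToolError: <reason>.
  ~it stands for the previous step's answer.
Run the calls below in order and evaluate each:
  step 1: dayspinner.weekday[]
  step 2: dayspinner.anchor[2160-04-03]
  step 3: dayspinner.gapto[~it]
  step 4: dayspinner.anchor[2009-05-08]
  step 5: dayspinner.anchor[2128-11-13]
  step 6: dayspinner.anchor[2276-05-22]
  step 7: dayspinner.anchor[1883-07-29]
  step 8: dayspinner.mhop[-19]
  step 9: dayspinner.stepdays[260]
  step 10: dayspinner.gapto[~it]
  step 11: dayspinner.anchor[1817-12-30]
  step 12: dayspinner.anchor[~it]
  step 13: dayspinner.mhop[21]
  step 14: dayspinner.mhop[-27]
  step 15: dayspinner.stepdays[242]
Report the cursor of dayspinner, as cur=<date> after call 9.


Answer: cur=1882-09-15

Derivation:
-- 1. dayspinner.weekday() -> ToolError: no date set
-- 2. dayspinner.anchor(d='2160-04-03') -> 2160-04-03
-- 3. dayspinner.gapto(d='~it') -> 0
-- 4. dayspinner.anchor(d='2009-05-08') -> 2009-05-08
-- 5. dayspinner.anchor(d='2128-11-13') -> 2128-11-13
-- 6. dayspinner.anchor(d='2276-05-22') -> 2276-05-22
-- 7. dayspinner.anchor(d='1883-07-29') -> 1883-07-29
-- 8. dayspinner.mhop(n='-19') -> 1881-12-29
-- 9. dayspinner.stepdays(n='260') -> 1882-09-15
-- 10. dayspinner.gapto(d='~it') -> 0
-- 11. dayspinner.anchor(d='1817-12-30') -> 1817-12-30
-- 12. dayspinner.anchor(d='~it') -> 1817-12-30
-- 13. dayspinner.mhop(n='21') -> 1819-09-30
-- 14. dayspinner.mhop(n='-27') -> 1817-06-30
-- 15. dayspinner.stepdays(n='242') -> 1818-02-27


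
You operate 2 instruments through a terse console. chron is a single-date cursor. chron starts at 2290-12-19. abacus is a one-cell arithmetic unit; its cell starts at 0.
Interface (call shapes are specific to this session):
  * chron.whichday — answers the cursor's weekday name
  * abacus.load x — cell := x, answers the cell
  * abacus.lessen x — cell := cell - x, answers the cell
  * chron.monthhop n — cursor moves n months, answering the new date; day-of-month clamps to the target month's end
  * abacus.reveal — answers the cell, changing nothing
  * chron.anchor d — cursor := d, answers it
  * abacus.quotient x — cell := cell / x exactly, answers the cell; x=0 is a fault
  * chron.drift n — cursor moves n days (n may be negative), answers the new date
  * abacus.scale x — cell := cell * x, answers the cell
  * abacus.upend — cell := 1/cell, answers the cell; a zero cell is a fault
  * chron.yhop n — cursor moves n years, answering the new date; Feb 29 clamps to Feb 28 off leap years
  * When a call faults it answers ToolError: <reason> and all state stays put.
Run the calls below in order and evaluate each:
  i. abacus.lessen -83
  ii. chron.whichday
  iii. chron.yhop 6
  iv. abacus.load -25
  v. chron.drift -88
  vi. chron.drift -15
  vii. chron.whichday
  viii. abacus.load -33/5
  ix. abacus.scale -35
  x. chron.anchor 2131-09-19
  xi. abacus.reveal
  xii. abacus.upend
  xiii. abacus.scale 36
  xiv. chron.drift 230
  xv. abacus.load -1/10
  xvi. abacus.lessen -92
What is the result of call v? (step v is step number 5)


% abacus.lessen x: -83
= 83
% chron.whichday
= Friday
% chron.yhop n: 6
= 2296-12-19
% abacus.load x: -25
= -25
% chron.drift n: -88
= 2296-09-22
% chron.drift n: -15
= 2296-09-07
% chron.whichday
= Monday
% abacus.load x: -33/5
= -33/5
% abacus.scale x: -35
= 231
% chron.anchor d: 2131-09-19
= 2131-09-19
% abacus.reveal
= 231
% abacus.upend
= 1/231
% abacus.scale x: 36
= 12/77
% chron.drift n: 230
= 2132-05-06
% abacus.load x: -1/10
= -1/10
% abacus.lessen x: -92
= 919/10

Answer: 2296-09-22


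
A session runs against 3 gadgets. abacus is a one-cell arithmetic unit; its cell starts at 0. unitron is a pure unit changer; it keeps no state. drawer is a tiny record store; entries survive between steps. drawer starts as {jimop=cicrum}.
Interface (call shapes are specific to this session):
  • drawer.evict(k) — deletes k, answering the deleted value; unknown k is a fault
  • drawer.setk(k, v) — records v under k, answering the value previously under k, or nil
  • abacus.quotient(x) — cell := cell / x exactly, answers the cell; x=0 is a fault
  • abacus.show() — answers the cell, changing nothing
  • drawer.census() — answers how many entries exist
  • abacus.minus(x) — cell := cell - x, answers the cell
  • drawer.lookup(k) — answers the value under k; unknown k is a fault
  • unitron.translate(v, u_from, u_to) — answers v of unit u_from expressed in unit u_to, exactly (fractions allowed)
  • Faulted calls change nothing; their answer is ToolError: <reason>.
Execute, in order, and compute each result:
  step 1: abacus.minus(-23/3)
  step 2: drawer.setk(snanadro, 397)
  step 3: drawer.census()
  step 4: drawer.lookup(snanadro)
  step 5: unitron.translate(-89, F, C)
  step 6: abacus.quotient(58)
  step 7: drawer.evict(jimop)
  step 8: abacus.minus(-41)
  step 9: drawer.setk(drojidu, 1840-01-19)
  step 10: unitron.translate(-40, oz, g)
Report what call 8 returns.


Answer: 7157/174

Derivation:
→ abacus.minus(x='-23/3')
← 23/3
→ drawer.setk(k='snanadro', v='397')
← nil
→ drawer.census()
← 2
→ drawer.lookup(k='snanadro')
← 397
→ unitron.translate(v='-89', u_from='F', u_to='C')
← -605/9
→ abacus.quotient(x='58')
← 23/174
→ drawer.evict(k='jimop')
← cicrum
→ abacus.minus(x='-41')
← 7157/174
→ drawer.setk(k='drojidu', v='1840-01-19')
← nil
→ unitron.translate(v='-40', u_from='oz', u_to='g')
← -45359237/40000
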